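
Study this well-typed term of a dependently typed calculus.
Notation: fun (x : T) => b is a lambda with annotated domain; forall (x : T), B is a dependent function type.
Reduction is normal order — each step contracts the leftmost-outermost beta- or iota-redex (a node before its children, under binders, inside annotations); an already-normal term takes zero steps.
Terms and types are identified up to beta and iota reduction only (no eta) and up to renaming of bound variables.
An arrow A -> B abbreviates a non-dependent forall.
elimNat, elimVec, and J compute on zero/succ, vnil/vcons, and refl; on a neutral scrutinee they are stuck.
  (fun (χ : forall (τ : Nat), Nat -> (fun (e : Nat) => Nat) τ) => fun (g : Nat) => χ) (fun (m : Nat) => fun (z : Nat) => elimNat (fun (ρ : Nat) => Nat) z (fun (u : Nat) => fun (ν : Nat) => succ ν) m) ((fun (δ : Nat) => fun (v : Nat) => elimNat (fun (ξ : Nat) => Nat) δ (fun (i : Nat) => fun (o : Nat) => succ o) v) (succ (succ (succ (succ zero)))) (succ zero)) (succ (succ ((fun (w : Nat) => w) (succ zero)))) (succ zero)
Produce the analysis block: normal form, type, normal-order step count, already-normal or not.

resulting normal form:
  succ (succ (succ (succ zero)))
the term's type:
  Nat
normal-order step count: 15
already normal: no
first contracted redex: a beta-redex


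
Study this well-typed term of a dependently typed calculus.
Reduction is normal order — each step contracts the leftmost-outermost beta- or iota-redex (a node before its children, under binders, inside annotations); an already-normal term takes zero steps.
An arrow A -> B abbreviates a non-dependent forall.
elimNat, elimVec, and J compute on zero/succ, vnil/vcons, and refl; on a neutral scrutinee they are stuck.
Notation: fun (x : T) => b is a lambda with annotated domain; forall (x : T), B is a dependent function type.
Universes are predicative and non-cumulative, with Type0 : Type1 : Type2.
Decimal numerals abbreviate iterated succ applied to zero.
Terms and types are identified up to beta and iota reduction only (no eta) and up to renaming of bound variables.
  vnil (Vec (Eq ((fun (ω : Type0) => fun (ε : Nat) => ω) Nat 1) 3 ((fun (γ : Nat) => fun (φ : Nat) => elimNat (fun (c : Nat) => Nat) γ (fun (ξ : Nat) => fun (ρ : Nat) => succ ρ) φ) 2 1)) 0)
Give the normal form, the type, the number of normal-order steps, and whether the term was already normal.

reduced normal form:
  vnil (Vec (Eq Nat 3 3) 0)
the term's type:
  Vec (Vec (Eq Nat 3 3) 0) 0
normal-order step count: 8
already normal: no
first redex: a beta-redex


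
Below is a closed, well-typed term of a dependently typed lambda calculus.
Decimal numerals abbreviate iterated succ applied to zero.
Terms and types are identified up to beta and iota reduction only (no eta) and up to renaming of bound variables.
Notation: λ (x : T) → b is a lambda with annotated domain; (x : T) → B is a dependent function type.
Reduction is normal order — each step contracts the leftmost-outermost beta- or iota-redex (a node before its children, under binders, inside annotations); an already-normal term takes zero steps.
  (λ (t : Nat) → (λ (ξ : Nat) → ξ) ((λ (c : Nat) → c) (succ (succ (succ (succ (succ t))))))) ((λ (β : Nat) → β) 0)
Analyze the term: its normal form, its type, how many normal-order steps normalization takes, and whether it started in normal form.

resulting normal form:
  5
type:
  Nat
normal-order step count: 4
term was already normal: no
first contracted redex: a beta-redex


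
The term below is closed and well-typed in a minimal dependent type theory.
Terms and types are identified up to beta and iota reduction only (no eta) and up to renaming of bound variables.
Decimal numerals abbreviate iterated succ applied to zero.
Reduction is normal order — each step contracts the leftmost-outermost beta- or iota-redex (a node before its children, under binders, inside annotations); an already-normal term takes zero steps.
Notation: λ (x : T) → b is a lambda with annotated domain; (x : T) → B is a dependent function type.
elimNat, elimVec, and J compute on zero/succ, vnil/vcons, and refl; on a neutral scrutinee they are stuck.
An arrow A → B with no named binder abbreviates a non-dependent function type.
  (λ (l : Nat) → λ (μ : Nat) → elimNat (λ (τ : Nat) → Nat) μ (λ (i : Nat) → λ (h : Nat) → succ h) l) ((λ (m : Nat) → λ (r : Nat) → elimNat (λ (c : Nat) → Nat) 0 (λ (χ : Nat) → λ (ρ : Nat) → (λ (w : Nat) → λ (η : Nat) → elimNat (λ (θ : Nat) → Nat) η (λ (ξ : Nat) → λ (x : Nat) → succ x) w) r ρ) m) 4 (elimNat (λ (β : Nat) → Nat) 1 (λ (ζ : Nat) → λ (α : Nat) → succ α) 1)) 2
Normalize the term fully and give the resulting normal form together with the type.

normal form:
  10
the term's type:
  Nat
observation: 94 normal-order steps normalize the term, beginning with a beta-redex.


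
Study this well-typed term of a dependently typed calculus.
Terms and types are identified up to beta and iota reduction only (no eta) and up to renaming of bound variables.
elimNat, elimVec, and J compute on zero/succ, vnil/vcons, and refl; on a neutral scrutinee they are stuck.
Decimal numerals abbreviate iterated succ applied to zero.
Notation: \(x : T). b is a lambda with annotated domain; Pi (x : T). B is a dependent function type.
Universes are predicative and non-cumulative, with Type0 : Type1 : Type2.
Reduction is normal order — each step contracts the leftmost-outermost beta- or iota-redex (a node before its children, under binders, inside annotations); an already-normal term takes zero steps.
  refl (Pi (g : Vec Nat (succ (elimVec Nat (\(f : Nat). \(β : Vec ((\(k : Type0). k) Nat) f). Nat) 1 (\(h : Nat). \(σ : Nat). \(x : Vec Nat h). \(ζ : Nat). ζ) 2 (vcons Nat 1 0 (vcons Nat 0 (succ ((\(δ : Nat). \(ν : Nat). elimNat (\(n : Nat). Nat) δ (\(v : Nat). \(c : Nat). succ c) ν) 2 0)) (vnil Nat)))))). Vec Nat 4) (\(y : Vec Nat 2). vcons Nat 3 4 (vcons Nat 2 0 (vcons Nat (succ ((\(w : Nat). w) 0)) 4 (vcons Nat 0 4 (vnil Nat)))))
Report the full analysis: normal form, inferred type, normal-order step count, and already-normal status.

normal form:
  refl (Pi (g : Vec Nat 2). Vec Nat 4) (\(f : Vec Nat 2). vcons Nat 3 4 (vcons Nat 2 0 (vcons Nat 1 4 (vcons Nat 0 4 (vnil Nat)))))
the term's type:
  Eq (Pi (g : Vec Nat 2). Vec Nat 4) (\(f : Vec Nat 2). vcons Nat 3 4 (vcons Nat 2 0 (vcons Nat 1 4 (vcons Nat 0 4 (vnil Nat))))) (\(β : Vec Nat 2). vcons Nat 3 4 (vcons Nat 2 0 (vcons Nat 1 4 (vcons Nat 0 4 (vnil Nat)))))
steps to reach normal form (normal order): 12
term was already normal: no
first redex: an elimVec iota-redex


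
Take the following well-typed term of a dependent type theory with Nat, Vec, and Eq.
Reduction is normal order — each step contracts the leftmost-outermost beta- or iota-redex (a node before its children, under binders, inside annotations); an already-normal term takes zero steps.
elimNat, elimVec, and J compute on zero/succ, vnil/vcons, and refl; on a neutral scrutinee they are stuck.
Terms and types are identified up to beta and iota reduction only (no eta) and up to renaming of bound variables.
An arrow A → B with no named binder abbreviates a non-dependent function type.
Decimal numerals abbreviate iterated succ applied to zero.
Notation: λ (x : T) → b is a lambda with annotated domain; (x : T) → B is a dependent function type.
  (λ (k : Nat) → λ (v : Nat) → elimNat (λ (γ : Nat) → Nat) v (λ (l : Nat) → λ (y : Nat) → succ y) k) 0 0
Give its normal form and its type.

reduced normal form:
  0
the term's type:
  Nat
observation: reduction starts at a beta-redex, and 3 normal-order steps reach the normal form.


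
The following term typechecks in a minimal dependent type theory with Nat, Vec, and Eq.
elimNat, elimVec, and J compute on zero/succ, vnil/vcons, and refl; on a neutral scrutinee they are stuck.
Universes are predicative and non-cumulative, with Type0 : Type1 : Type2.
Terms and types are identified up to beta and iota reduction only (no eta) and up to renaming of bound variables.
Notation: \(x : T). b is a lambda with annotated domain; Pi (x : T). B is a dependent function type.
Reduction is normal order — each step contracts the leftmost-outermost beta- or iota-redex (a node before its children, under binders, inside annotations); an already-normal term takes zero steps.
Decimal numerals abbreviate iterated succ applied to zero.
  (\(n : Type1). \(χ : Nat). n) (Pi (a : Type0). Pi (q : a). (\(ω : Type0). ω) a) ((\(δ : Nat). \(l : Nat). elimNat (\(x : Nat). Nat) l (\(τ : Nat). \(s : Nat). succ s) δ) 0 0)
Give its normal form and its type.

resulting normal form:
  Pi (n : Type0). Pi (χ : n). n
inferred type:
  Type1
observation: the leftmost-outermost redex is a beta-redex, and normalization takes 3 steps.


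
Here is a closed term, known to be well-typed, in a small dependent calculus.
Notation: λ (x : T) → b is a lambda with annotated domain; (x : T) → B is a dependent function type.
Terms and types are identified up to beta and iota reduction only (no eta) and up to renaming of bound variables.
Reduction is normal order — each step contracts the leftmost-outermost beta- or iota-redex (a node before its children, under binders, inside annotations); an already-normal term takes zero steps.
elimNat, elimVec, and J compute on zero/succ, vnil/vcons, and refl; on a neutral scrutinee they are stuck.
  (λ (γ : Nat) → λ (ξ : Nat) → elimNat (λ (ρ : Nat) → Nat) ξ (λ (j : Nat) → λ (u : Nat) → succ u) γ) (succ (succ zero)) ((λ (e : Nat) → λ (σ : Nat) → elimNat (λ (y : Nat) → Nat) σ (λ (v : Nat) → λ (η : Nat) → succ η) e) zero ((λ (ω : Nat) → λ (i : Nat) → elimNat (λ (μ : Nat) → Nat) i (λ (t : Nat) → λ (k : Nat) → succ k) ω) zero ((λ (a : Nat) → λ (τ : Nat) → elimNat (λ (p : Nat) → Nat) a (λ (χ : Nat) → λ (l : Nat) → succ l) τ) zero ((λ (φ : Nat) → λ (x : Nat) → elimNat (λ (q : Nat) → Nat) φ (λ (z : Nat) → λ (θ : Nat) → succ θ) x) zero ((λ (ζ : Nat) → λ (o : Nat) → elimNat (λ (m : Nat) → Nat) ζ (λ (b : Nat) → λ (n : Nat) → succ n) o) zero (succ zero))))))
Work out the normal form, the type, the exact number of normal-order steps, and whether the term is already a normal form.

reduced normal form:
  succ (succ (succ zero))
the term's type:
  Nat
steps to reach normal form (normal order): 33
term was already normal: no
first redex: a beta-redex


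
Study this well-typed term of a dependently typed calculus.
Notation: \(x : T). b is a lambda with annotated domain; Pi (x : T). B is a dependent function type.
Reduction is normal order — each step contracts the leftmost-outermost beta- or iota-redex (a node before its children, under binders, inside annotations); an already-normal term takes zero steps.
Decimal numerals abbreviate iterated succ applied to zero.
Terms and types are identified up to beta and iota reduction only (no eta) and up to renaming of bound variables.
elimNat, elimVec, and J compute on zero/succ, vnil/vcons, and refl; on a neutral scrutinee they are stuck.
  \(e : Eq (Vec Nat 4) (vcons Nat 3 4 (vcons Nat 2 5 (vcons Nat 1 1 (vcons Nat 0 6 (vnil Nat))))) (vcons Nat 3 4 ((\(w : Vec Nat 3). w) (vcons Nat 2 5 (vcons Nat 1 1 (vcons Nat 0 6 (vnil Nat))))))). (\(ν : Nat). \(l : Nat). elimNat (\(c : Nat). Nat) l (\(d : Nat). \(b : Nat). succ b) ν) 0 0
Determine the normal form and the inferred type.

reduced normal form:
  \(e : Eq (Vec Nat 4) (vcons Nat 3 4 (vcons Nat 2 5 (vcons Nat 1 1 (vcons Nat 0 6 (vnil Nat))))) (vcons Nat 3 4 (vcons Nat 2 5 (vcons Nat 1 1 (vcons Nat 0 6 (vnil Nat)))))). 0
the term's type:
  Pi (e : Eq (Vec Nat 4) (vcons Nat 3 4 (vcons Nat 2 5 (vcons Nat 1 1 (vcons Nat 0 6 (vnil Nat))))) (vcons Nat 3 4 (vcons Nat 2 5 (vcons Nat 1 1 (vcons Nat 0 6 (vnil Nat)))))). Nat
observation: contracting a beta-redex first, the term normalizes in 4 steps.


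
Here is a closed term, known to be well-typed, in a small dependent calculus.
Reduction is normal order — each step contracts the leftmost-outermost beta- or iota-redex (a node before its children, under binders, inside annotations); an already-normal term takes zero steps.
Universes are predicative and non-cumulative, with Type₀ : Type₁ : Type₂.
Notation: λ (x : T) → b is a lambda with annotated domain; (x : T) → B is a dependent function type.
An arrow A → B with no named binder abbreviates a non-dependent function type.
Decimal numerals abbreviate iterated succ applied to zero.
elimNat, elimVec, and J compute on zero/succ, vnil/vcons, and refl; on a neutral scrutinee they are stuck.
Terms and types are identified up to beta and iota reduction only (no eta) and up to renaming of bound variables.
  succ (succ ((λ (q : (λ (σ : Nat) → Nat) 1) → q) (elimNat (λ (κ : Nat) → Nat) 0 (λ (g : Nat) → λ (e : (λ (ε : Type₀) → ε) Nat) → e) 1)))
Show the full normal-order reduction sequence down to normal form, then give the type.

normal-order reduction sequence:
  succ (succ ((λ (q : (λ (σ : Nat) → Nat) 1) → q) (elimNat (λ (κ : Nat) → Nat) 0 (λ (g : Nat) → λ (e : (λ (ε : Type₀) → ε) Nat) → e) 1)))
  ~> succ (succ (elimNat (λ (q : Nat) → Nat) 0 (λ (σ : Nat) → λ (κ : (λ (g : Type₀) → g) Nat) → κ) 1))
  ~> succ (succ ((λ (q : Nat) → λ (σ : (λ (κ : Type₀) → κ) Nat) → σ) 0 (elimNat (λ (g : Nat) → Nat) 0 (λ (e : Nat) → λ (ε : (λ (v : Type₀) → v) Nat) → ε) 0)))
  ~> succ (succ ((λ (q : (λ (σ : Type₀) → σ) Nat) → q) (elimNat (λ (κ : Nat) → Nat) 0 (λ (g : Nat) → λ (e : (λ (ε : Type₀) → ε) Nat) → e) 0)))
  ~> succ (succ (elimNat (λ (q : Nat) → Nat) 0 (λ (σ : Nat) → λ (κ : (λ (g : Type₀) → g) Nat) → κ) 0))
  ~> 2
inferred type:
  Nat


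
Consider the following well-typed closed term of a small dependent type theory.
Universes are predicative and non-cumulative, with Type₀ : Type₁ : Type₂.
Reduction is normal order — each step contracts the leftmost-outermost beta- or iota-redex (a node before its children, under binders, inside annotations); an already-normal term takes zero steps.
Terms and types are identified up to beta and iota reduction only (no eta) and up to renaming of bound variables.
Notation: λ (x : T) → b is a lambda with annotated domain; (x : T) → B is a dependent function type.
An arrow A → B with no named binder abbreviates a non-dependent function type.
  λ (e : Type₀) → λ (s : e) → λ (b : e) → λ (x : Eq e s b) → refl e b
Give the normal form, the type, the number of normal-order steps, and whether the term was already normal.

reduced normal form:
  λ (e : Type₀) → λ (s : e) → λ (b : e) → λ (x : Eq e s b) → refl e b
the term's type:
  (e : Type₀) → (s : e) → (b : e) → Eq e s b → Eq e b b
reduction steps (normal order): 0
already normal: yes


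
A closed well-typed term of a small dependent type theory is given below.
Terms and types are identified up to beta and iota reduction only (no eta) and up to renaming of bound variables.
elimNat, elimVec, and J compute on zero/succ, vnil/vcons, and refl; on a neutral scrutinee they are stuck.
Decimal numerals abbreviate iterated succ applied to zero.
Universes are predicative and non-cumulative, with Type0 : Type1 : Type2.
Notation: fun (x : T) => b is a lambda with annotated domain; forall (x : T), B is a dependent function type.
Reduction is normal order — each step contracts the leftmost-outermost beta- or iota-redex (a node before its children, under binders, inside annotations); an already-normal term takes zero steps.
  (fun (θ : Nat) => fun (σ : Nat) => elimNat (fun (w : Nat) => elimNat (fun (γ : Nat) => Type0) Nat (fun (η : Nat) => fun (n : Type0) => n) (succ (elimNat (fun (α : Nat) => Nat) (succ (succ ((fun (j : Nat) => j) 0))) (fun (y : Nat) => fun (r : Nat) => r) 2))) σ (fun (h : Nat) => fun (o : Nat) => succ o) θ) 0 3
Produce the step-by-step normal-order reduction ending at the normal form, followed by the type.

reduction (normal order):
  (fun (θ : Nat) => fun (σ : Nat) => elimNat (fun (w : Nat) => elimNat (fun (γ : Nat) => Type0) Nat (fun (η : Nat) => fun (n : Type0) => n) (succ (elimNat (fun (α : Nat) => Nat) (succ (succ ((fun (j : Nat) => j) 0))) (fun (y : Nat) => fun (r : Nat) => r) 2))) σ (fun (h : Nat) => fun (o : Nat) => succ o) θ) 0 3
  ~> (fun (θ : Nat) => elimNat (fun (σ : Nat) => elimNat (fun (w : Nat) => Type0) Nat (fun (γ : Nat) => fun (η : Type0) => η) (succ (elimNat (fun (n : Nat) => Nat) (succ (succ ((fun (α : Nat) => α) 0))) (fun (j : Nat) => fun (y : Nat) => y) 2))) θ (fun (r : Nat) => fun (h : Nat) => succ h) 0) 3
  ~> elimNat (fun (θ : Nat) => elimNat (fun (σ : Nat) => Type0) Nat (fun (w : Nat) => fun (γ : Type0) => γ) (succ (elimNat (fun (η : Nat) => Nat) (succ (succ ((fun (n : Nat) => n) 0))) (fun (α : Nat) => fun (j : Nat) => j) 2))) 3 (fun (y : Nat) => fun (r : Nat) => succ r) 0
  ~> 3
inferred type:
  Nat


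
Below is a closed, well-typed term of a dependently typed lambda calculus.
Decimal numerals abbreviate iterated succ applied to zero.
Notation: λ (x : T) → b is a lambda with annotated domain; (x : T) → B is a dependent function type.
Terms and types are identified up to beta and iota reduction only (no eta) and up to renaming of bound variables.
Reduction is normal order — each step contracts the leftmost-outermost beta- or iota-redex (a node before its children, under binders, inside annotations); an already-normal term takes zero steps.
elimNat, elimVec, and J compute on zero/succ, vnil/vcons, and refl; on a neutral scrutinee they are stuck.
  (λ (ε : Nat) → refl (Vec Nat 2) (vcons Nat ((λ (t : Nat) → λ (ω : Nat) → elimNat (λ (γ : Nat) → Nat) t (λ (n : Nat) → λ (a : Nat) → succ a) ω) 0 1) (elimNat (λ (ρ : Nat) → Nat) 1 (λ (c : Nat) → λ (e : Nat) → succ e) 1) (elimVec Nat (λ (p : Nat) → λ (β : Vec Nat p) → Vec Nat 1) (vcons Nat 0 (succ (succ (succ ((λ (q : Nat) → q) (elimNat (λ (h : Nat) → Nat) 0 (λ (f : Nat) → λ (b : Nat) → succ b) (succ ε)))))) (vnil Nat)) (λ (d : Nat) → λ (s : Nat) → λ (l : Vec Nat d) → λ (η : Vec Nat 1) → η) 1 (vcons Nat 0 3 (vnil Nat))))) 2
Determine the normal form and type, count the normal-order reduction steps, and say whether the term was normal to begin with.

normal form:
  refl (Vec Nat 2) (vcons Nat 1 2 (vcons Nat 0 6 (vnil Nat)))
type:
  Eq (Vec Nat 2) (vcons Nat 1 2 (vcons Nat 0 6 (vnil Nat))) (vcons Nat 1 2 (vcons Nat 0 6 (vnil Nat)))
reduction steps (normal order): 28
started in normal form: no
first contracted redex: a beta-redex


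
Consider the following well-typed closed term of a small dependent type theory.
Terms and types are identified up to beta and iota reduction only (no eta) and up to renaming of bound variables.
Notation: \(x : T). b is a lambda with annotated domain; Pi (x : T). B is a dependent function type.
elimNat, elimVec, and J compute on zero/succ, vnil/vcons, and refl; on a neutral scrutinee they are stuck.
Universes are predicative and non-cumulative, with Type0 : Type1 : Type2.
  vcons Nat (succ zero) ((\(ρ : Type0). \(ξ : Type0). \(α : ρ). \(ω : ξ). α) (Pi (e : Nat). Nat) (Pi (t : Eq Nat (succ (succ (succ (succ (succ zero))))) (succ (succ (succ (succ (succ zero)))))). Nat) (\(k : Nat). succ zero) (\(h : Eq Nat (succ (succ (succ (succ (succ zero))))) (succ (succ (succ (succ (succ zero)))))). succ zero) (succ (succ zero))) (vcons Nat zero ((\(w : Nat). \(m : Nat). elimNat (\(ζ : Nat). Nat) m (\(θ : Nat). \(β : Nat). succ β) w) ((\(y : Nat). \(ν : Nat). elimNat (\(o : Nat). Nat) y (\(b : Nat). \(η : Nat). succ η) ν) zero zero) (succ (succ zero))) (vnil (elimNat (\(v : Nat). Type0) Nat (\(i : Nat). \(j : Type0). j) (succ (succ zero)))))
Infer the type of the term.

inferred type:
  Vec Nat (succ (succ zero))


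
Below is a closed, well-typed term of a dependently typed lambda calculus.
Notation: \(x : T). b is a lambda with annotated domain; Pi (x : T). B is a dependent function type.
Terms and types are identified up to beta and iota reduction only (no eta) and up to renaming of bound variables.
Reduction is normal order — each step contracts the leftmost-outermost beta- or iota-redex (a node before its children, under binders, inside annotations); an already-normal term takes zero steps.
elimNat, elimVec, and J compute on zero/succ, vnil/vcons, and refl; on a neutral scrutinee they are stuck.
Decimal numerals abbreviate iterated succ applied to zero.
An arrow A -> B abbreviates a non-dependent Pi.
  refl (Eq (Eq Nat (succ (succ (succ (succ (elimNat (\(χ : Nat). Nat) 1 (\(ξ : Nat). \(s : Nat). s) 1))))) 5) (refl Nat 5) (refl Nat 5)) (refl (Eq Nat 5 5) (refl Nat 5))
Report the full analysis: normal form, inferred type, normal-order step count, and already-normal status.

resulting normal form:
  refl (Eq (Eq Nat 5 5) (refl Nat 5) (refl Nat 5)) (refl (Eq Nat 5 5) (refl Nat 5))
type:
  Eq (Eq (Eq Nat 5 5) (refl Nat 5) (refl Nat 5)) (refl (Eq Nat 5 5) (refl Nat 5)) (refl (Eq Nat 5 5) (refl Nat 5))
steps to reach normal form (normal order): 4
started in normal form: no
first contracted redex: an elimNat iota-redex


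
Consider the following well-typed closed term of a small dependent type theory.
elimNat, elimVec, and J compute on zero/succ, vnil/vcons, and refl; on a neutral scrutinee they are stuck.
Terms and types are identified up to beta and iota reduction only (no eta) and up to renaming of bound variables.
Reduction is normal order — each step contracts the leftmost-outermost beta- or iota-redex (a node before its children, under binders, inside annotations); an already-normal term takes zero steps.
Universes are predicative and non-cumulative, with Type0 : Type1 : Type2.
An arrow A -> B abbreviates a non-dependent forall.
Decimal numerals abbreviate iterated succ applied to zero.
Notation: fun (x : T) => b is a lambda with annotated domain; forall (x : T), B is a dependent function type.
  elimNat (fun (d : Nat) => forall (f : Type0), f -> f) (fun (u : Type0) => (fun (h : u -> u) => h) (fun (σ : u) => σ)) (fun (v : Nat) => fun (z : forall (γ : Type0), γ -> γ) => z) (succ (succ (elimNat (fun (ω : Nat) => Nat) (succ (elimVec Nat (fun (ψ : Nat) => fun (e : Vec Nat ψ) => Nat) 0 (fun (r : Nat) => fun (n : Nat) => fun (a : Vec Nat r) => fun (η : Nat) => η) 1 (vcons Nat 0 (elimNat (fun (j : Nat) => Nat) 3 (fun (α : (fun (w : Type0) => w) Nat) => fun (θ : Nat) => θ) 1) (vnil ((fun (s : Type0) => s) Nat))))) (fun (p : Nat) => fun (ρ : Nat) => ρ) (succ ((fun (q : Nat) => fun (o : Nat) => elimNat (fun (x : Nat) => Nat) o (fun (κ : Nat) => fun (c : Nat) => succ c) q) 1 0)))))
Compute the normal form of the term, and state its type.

reduced normal form:
  fun (d : Type0) => fun (f : d) => f
type:
  forall (d : Type0), d -> d
observation: 30 normal-order steps separate the term from its normal form.


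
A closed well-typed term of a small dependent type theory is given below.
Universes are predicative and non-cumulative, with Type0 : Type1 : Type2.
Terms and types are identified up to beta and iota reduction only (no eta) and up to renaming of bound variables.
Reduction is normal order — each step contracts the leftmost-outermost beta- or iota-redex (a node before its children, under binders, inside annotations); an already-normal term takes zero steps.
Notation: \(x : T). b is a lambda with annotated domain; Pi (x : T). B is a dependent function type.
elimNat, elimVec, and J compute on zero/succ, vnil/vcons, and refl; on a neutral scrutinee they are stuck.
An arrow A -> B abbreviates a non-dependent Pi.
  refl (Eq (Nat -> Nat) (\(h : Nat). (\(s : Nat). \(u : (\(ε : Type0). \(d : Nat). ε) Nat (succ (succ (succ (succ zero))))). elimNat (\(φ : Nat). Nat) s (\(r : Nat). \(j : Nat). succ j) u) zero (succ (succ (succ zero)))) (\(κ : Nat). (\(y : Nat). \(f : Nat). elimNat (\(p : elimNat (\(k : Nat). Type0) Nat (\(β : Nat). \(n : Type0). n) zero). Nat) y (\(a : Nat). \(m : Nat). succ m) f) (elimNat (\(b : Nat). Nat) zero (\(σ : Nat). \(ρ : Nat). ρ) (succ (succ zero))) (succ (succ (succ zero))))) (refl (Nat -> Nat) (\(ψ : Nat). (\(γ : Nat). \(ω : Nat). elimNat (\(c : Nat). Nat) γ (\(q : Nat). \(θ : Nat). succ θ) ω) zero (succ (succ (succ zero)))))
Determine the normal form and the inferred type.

reduced normal form:
  refl (Eq (Nat -> Nat) (\(h : Nat). succ (succ (succ zero))) (\(s : Nat). succ (succ (succ zero)))) (refl (Nat -> Nat) (\(u : Nat). succ (succ (succ zero))))
type:
  Eq (Eq (Nat -> Nat) (\(h : Nat). succ (succ (succ zero))) (\(s : Nat). succ (succ (succ zero)))) (refl (Nat -> Nat) (\(u : Nat). succ (succ (succ zero)))) (refl (Nat -> Nat) (\(ε : Nat). succ (succ (succ zero))))
observation: the term reaches its normal form after 43 normal-order steps.


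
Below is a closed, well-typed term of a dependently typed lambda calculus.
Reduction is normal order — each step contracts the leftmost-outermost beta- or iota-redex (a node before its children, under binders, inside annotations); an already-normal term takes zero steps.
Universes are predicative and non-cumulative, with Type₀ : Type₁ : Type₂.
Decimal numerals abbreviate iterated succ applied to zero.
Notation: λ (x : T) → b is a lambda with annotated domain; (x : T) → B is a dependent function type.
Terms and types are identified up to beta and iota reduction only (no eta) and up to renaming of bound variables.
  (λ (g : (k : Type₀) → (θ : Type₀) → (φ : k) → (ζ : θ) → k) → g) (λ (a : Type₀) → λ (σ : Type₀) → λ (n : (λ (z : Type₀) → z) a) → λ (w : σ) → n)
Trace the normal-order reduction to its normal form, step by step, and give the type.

reduction (normal order):
  (λ (g : (k : Type₀) → (θ : Type₀) → (φ : k) → (ζ : θ) → k) → g) (λ (a : Type₀) → λ (σ : Type₀) → λ (n : (λ (z : Type₀) → z) a) → λ (w : σ) → n)
  ~> λ (g : Type₀) → λ (k : Type₀) → λ (θ : (λ (φ : Type₀) → φ) g) → λ (ζ : k) → θ
  ~> λ (g : Type₀) → λ (k : Type₀) → λ (θ : g) → λ (φ : k) → θ
type:
  (g : Type₀) → (k : Type₀) → (θ : g) → (φ : k) → g


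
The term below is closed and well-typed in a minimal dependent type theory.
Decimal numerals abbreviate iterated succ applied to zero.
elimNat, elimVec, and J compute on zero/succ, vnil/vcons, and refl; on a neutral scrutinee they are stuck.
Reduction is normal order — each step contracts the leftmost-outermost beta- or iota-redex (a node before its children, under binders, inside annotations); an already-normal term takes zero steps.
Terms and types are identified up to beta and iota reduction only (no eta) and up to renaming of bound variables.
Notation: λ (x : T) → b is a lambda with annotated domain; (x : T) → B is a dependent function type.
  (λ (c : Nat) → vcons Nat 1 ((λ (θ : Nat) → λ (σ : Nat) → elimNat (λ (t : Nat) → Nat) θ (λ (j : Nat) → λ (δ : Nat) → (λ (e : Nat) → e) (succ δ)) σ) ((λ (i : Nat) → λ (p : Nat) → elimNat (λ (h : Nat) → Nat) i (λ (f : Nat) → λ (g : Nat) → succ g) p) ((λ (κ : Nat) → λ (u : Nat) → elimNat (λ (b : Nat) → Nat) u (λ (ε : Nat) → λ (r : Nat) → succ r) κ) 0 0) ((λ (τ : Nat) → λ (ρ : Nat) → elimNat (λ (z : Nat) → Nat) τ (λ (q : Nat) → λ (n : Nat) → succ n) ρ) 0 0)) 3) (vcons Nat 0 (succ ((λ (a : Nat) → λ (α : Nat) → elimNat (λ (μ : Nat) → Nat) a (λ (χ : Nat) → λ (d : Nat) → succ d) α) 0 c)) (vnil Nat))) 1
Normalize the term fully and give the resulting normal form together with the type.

normal form:
  vcons Nat 1 3 (vcons Nat 0 2 (vnil Nat))
the term's type:
  Vec Nat 2
observation: the first redex contracted is a beta-redex; the normal form is reached in 31 normal-order steps.


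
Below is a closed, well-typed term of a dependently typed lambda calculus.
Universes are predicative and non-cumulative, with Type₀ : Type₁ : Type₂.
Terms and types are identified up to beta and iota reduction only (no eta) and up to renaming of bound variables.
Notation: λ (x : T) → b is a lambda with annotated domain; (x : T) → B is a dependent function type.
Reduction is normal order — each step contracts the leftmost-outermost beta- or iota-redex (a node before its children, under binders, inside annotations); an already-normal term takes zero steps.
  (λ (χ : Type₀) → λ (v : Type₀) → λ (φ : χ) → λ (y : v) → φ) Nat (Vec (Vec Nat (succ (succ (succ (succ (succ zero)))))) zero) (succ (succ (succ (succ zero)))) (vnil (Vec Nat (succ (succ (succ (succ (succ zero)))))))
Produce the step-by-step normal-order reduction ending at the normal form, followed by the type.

normal-order reduction sequence:
  (λ (χ : Type₀) → λ (v : Type₀) → λ (φ : χ) → λ (y : v) → φ) Nat (Vec (Vec Nat (succ (succ (succ (succ (succ zero)))))) zero) (succ (succ (succ (succ zero)))) (vnil (Vec Nat (succ (succ (succ (succ (succ zero)))))))
  ~> (λ (χ : Type₀) → λ (v : Nat) → λ (φ : χ) → v) (Vec (Vec Nat (succ (succ (succ (succ (succ zero)))))) zero) (succ (succ (succ (succ zero)))) (vnil (Vec Nat (succ (succ (succ (succ (succ zero)))))))
  ~> (λ (χ : Nat) → λ (v : Vec (Vec Nat (succ (succ (succ (succ (succ zero)))))) zero) → χ) (succ (succ (succ (succ zero)))) (vnil (Vec Nat (succ (succ (succ (succ (succ zero)))))))
  ~> (λ (χ : Vec (Vec Nat (succ (succ (succ (succ (succ zero)))))) zero) → succ (succ (succ (succ zero)))) (vnil (Vec Nat (succ (succ (succ (succ (succ zero)))))))
  ~> succ (succ (succ (succ zero)))
inferred type:
  Nat


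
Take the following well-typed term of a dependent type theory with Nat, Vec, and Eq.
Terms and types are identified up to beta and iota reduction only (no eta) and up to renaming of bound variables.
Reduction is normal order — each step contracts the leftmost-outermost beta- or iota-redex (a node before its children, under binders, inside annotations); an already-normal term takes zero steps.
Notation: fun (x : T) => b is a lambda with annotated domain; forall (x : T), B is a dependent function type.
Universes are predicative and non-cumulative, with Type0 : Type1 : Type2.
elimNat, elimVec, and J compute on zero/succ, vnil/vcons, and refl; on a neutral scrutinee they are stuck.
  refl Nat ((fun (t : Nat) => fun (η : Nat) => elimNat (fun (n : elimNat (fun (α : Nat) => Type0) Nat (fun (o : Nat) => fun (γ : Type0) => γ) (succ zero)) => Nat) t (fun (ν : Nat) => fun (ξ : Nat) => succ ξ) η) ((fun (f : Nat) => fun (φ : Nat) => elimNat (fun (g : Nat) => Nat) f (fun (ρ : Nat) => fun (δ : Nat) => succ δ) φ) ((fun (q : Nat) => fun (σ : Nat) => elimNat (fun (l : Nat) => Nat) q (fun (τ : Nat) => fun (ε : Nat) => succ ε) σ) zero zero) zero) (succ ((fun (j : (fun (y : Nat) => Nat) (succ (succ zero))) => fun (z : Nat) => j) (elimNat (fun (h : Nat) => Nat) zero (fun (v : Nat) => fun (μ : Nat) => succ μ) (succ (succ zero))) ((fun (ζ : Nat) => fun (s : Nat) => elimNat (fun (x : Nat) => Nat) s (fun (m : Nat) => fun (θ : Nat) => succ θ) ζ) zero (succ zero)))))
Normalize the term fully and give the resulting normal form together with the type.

reduced normal form:
  refl Nat (succ (succ (succ zero)))
type:
  Eq Nat (succ (succ (succ zero))) (succ (succ (succ zero)))
observation: normalization takes exactly 31 steps under the normal-order strategy.


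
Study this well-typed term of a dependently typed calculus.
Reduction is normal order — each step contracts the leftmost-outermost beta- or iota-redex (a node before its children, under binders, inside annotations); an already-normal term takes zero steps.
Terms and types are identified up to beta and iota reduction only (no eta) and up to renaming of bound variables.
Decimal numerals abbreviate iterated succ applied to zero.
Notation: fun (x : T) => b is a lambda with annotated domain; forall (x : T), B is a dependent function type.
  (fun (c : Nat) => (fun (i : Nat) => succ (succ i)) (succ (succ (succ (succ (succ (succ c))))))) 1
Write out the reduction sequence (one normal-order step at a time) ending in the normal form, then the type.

reduction (normal order):
  (fun (c : Nat) => (fun (i : Nat) => succ (succ i)) (succ (succ (succ (succ (succ (succ c))))))) 1
  ~> (fun (c : Nat) => succ (succ c)) 7
  ~> 9
inferred type:
  Nat


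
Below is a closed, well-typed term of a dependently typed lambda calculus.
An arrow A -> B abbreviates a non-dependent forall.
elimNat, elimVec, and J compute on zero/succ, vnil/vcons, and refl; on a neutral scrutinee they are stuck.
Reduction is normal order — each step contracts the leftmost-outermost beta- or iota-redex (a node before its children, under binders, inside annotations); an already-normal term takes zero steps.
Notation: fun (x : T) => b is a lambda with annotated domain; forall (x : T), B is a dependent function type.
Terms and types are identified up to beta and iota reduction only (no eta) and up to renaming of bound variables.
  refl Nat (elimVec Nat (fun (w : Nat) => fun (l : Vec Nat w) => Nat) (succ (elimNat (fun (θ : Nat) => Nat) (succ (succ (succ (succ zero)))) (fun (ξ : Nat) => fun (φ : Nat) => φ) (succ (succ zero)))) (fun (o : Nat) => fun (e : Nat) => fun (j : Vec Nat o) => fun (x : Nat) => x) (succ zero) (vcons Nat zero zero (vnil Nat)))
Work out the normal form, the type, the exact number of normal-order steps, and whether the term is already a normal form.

reduced normal form:
  refl Nat (succ (succ (succ (succ (succ zero)))))
type:
  Eq Nat (succ (succ (succ (succ (succ zero))))) (succ (succ (succ (succ (succ zero)))))
normal-order step count: 13
already normal: no
first redex: an elimVec iota-redex


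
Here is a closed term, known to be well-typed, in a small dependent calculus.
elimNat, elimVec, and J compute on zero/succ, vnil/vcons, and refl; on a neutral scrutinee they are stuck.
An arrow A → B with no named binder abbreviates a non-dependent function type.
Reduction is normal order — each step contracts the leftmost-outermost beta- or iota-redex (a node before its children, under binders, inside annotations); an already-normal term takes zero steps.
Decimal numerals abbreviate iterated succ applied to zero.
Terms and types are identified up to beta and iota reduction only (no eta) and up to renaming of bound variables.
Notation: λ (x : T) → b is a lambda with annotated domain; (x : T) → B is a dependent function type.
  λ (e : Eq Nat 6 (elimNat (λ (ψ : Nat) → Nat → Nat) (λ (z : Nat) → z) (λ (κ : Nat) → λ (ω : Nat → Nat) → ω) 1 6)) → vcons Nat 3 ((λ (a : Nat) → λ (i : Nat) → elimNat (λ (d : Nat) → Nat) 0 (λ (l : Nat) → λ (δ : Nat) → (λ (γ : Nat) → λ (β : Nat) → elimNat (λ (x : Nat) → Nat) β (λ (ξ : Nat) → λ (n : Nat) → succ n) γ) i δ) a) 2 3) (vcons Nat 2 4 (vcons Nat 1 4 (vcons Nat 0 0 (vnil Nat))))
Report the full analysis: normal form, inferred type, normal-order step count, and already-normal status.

normal form:
  λ (e : Eq Nat 6 6) → vcons Nat 3 6 (vcons Nat 2 4 (vcons Nat 1 4 (vcons Nat 0 0 (vnil Nat))))
the term's type:
  Eq Nat 6 6 → Vec Nat 4
steps to reach normal form (normal order): 38
term was already normal: no
first contracted redex: an elimNat iota-redex


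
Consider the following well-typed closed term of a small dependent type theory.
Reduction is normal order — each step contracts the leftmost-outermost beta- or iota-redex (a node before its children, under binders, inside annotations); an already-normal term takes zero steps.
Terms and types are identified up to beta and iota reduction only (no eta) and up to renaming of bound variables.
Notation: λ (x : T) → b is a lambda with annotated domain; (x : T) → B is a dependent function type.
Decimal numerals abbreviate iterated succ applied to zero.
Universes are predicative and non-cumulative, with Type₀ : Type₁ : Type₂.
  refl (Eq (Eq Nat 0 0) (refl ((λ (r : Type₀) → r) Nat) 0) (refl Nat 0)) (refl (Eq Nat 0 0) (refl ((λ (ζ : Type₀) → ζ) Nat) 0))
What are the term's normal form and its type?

reduced normal form:
  refl (Eq (Eq Nat 0 0) (refl Nat 0) (refl Nat 0)) (refl (Eq Nat 0 0) (refl Nat 0))
inferred type:
  Eq (Eq (Eq Nat 0 0) (refl Nat 0) (refl Nat 0)) (refl (Eq Nat 0 0) (refl Nat 0)) (refl (Eq Nat 0 0) (refl Nat 0))


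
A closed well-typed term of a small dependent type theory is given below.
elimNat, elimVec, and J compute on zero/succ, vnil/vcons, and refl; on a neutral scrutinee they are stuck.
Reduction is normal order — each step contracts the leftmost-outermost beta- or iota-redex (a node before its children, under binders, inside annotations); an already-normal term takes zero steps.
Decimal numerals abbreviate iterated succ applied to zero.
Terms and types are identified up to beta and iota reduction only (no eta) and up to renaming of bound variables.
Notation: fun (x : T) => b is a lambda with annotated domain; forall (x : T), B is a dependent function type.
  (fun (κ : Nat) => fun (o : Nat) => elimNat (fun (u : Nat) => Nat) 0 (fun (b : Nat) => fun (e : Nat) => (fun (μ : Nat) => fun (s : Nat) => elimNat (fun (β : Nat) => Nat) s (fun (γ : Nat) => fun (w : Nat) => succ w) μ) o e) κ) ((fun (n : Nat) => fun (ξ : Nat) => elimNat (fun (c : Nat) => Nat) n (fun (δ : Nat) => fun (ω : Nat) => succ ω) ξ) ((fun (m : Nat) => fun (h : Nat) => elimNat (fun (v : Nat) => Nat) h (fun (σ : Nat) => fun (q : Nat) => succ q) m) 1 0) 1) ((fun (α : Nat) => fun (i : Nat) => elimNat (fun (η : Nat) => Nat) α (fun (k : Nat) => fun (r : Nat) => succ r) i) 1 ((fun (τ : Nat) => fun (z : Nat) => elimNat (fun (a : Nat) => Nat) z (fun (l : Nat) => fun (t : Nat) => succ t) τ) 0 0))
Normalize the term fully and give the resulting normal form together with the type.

reduced normal form:
  2
type:
  Nat


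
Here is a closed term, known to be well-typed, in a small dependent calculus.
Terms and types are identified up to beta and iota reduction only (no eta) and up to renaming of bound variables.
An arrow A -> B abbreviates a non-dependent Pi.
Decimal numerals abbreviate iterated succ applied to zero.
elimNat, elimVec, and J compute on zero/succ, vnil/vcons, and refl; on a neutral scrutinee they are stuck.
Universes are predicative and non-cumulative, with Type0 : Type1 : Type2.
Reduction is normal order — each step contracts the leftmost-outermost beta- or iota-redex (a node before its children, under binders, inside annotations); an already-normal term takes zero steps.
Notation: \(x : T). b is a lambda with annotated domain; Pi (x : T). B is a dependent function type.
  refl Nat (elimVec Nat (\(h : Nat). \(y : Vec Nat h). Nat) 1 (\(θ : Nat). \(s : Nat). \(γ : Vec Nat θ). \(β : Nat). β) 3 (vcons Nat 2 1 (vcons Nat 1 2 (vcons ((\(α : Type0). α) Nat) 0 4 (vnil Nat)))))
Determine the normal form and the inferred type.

resulting normal form:
  refl Nat 1
the term's type:
  Eq Nat 1 1
observation: 16 normal-order steps normalize the term, beginning with an elimVec iota-redex.


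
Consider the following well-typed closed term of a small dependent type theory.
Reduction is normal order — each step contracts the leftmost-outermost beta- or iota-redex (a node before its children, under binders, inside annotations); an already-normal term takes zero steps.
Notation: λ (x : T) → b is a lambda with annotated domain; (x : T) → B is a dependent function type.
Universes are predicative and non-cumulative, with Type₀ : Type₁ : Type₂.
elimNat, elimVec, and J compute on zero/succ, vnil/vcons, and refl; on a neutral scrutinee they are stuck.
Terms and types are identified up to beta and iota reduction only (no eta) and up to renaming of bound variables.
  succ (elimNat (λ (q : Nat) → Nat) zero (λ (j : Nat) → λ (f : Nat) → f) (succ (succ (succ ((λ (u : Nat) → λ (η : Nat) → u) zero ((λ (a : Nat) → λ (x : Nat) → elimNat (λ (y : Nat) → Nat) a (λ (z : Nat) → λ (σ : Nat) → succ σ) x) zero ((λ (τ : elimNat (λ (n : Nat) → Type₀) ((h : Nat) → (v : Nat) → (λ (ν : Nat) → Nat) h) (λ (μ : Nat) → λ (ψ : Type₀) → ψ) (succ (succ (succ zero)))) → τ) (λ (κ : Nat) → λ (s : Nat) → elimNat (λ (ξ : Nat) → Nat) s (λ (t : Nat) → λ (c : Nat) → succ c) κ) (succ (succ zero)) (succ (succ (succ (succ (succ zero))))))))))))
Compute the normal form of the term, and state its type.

reduced normal form:
  succ zero
type:
  Nat
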